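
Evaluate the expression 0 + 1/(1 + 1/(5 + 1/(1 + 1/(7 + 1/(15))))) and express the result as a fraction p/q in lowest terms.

711/832

Collapse the nested fraction from the inside out:
Start with 15.
7 + 1/(15/1) = 7 + 1/15 = 106/15
1 + 1/(106/15) = 1 + 15/106 = 121/106
5 + 1/(121/106) = 5 + 106/121 = 711/121
1 + 1/(711/121) = 1 + 121/711 = 832/711
0 + 1/(832/711) = 0 + 711/832 = 711/832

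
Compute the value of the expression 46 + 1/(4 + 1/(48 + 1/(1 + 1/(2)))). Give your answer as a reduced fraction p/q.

a_0 = 46: 46/1
a_1 = 4: 185/4
a_2 = 48: 8926/193
a_3 = 1: 9111/197
a_4 = 2: 27148/587

27148/587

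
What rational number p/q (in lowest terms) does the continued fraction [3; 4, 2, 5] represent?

Work from the innermost term outward:
Start with 5.
2 + 1/(5/1) = 2 + 1/5 = 11/5
4 + 1/(11/5) = 4 + 5/11 = 49/11
3 + 1/(49/11) = 3 + 11/49 = 158/49

158/49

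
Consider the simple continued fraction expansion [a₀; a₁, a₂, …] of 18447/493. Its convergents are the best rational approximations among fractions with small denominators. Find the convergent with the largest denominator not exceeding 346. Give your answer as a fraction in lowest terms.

7970/213

a_0 = 37: 37/1  (≤ bound)
a_1 = 2: 75/2  (≤ bound)
a_2 = 2: 187/5  (≤ bound)
a_3 = 1: 262/7  (≤ bound)
a_4 = 1: 449/12  (≤ bound)
a_5 = 5: 2507/67  (≤ bound)
a_6 = 3: 7970/213  (≤ bound)
a_7 = 2: 18447/493  (> 346, stop)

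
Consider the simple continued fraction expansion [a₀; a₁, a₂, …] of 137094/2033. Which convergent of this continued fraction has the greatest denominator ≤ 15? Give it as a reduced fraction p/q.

472/7

List convergents until the denominator exceeds the bound:
a_0 = 67: 67/1  (≤ bound)
a_1 = 2: 135/2  (≤ bound)
a_2 = 3: 472/7  (≤ bound)
a_3 = 3: 1551/23  (> 15, stop)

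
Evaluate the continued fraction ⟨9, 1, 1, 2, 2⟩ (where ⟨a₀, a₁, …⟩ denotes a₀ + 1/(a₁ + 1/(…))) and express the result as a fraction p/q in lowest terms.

Build up convergents one term at a time:
a_0 = 9: 9/1
a_1 = 1: 10/1
a_2 = 1: 19/2
a_3 = 2: 48/5
a_4 = 2: 115/12

115/12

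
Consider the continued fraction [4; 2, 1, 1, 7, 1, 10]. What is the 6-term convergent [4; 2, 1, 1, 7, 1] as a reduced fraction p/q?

189/43

Start with 1.
7 + 1/(1/1) = 7 + 1/1 = 8/1
1 + 1/(8/1) = 1 + 1/8 = 9/8
1 + 1/(9/8) = 1 + 8/9 = 17/9
2 + 1/(17/9) = 2 + 9/17 = 43/17
4 + 1/(43/17) = 4 + 17/43 = 189/43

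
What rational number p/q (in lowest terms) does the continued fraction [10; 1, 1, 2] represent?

53/5

a_0 = 10: 10/1
a_1 = 1: 11/1
a_2 = 1: 21/2
a_3 = 2: 53/5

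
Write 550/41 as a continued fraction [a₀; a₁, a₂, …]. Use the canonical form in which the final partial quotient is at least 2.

⌊550/41⌋ = 13, remainder 17
⌊41/17⌋ = 2, remainder 7
⌊17/7⌋ = 2, remainder 3
⌊7/3⌋ = 2, remainder 1
⌊3/1⌋ = 3, remainder 0

[13; 2, 2, 2, 3]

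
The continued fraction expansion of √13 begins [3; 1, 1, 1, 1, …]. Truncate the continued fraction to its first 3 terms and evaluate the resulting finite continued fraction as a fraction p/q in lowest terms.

7/2

Work from the innermost term outward:
Start with 1.
1 + 1/(1/1) = 1 + 1/1 = 2/1
3 + 1/(2/1) = 3 + 1/2 = 7/2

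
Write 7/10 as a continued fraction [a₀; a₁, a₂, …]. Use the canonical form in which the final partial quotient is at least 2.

7 = 0·10 + 7, so a_0 = 0
10 = 1·7 + 3, so a_1 = 1
7 = 2·3 + 1, so a_2 = 2
3 = 3·1 + 0, so a_3 = 3

[0; 1, 2, 3]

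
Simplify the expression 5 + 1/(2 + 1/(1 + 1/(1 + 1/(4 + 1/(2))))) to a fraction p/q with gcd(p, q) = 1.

275/51

Start with 2.
4 + 1/(2/1) = 4 + 1/2 = 9/2
1 + 1/(9/2) = 1 + 2/9 = 11/9
1 + 1/(11/9) = 1 + 9/11 = 20/11
2 + 1/(20/11) = 2 + 11/20 = 51/20
5 + 1/(51/20) = 5 + 20/51 = 275/51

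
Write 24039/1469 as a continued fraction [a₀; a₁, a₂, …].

[16; 2, 1, 2, 1, 14, 9]

24039 = 16·1469 + 535, so a_0 = 16
1469 = 2·535 + 399, so a_1 = 2
535 = 1·399 + 136, so a_2 = 1
399 = 2·136 + 127, so a_3 = 2
136 = 1·127 + 9, so a_4 = 1
127 = 14·9 + 1, so a_5 = 14
9 = 9·1 + 0, so a_6 = 9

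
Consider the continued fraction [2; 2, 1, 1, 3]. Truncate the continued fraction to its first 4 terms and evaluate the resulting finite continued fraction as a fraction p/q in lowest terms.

12/5

Start with 1.
1 + 1/(1/1) = 1 + 1/1 = 2/1
2 + 1/(2/1) = 2 + 1/2 = 5/2
2 + 1/(5/2) = 2 + 2/5 = 12/5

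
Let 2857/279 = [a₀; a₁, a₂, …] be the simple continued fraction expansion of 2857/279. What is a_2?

⌊2857/279⌋ = 10, remainder 67
⌊279/67⌋ = 4, remainder 11
⌊67/11⌋ = 6, remainder 1

6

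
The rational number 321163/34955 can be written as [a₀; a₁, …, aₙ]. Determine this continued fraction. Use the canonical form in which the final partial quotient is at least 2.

Repeatedly divide and take the remainder:
321163 = 9·34955 + 6568, so a_0 = 9
34955 = 5·6568 + 2115, so a_1 = 5
6568 = 3·2115 + 223, so a_2 = 3
2115 = 9·223 + 108, so a_3 = 9
223 = 2·108 + 7, so a_4 = 2
108 = 15·7 + 3, so a_5 = 15
7 = 2·3 + 1, so a_6 = 2
3 = 3·1 + 0, so a_7 = 3

[9; 5, 3, 9, 2, 15, 2, 3]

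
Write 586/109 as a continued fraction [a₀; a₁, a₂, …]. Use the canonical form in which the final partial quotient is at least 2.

586 ÷ 109 → quotient 5, remainder 41
109 ÷ 41 → quotient 2, remainder 27
41 ÷ 27 → quotient 1, remainder 14
27 ÷ 14 → quotient 1, remainder 13
14 ÷ 13 → quotient 1, remainder 1
13 ÷ 1 → quotient 13, remainder 0

[5; 2, 1, 1, 1, 13]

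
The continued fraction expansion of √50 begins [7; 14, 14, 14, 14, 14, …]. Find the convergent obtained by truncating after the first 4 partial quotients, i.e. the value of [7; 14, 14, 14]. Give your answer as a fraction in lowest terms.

19601/2772

a_0 = 7: 7/1
a_1 = 14: 99/14
a_2 = 14: 1393/197
a_3 = 14: 19601/2772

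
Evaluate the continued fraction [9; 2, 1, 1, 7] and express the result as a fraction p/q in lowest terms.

357/38

a_0 = 9: 9/1
a_1 = 2: 19/2
a_2 = 1: 28/3
a_3 = 1: 47/5
a_4 = 7: 357/38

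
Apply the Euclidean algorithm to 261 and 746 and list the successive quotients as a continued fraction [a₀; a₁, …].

⌊261/746⌋ = 0, remainder 261
⌊746/261⌋ = 2, remainder 224
⌊261/224⌋ = 1, remainder 37
⌊224/37⌋ = 6, remainder 2
⌊37/2⌋ = 18, remainder 1
⌊2/1⌋ = 2, remainder 0

[0; 2, 1, 6, 18, 2]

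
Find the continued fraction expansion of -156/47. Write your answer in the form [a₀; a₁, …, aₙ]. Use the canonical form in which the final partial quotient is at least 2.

[-4; 1, 2, 7, 2]

Run the Euclidean algorithm, recording each quotient:
-156 ÷ 47 → quotient -4, remainder 32
47 ÷ 32 → quotient 1, remainder 15
32 ÷ 15 → quotient 2, remainder 2
15 ÷ 2 → quotient 7, remainder 1
2 ÷ 1 → quotient 2, remainder 0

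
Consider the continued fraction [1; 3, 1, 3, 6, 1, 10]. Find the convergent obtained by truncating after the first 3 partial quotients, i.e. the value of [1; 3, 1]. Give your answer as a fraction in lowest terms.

a_0 = 1: 1/1
a_1 = 3: 4/3
a_2 = 1: 5/4

5/4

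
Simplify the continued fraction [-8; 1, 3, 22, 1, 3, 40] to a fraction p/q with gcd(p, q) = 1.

-107354/14813

a_0 = -8: -8/1
a_1 = 1: -7/1
a_2 = 3: -29/4
a_3 = 22: -645/89
a_4 = 1: -674/93
a_5 = 3: -2667/368
a_6 = 40: -107354/14813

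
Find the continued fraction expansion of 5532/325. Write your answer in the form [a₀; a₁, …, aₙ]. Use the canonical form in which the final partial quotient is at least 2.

5532 = 17·325 + 7, so a_0 = 17
325 = 46·7 + 3, so a_1 = 46
7 = 2·3 + 1, so a_2 = 2
3 = 3·1 + 0, so a_3 = 3

[17; 46, 2, 3]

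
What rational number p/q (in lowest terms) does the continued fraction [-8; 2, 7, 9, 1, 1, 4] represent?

-9853/1308

Build up convergents one term at a time:
a_0 = -8: -8/1
a_1 = 2: -15/2
a_2 = 7: -113/15
a_3 = 9: -1032/137
a_4 = 1: -1145/152
a_5 = 1: -2177/289
a_6 = 4: -9853/1308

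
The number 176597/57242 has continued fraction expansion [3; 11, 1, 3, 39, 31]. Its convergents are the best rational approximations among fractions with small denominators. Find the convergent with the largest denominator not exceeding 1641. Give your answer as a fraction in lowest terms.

a_0 = 3: 3/1  (≤ bound)
a_1 = 11: 34/11  (≤ bound)
a_2 = 1: 37/12  (≤ bound)
a_3 = 3: 145/47  (≤ bound)
a_4 = 39: 5692/1845  (> 1641, stop)

145/47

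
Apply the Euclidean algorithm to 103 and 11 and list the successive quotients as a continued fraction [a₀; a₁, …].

103 ÷ 11 → quotient 9, remainder 4
11 ÷ 4 → quotient 2, remainder 3
4 ÷ 3 → quotient 1, remainder 1
3 ÷ 1 → quotient 3, remainder 0

[9; 2, 1, 3]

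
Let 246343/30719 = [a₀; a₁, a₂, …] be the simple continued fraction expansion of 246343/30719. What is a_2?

1

246343 = 8·30719 + 591, so a_0 = 8
30719 = 51·591 + 578, so a_1 = 51
591 = 1·578 + 13, so a_2 = 1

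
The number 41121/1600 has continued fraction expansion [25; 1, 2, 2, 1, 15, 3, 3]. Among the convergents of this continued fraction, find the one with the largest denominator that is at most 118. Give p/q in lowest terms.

a_0 = 25: 25/1  (≤ bound)
a_1 = 1: 26/1  (≤ bound)
a_2 = 2: 77/3  (≤ bound)
a_3 = 2: 180/7  (≤ bound)
a_4 = 1: 257/10  (≤ bound)
a_5 = 15: 4035/157  (> 118, stop)

257/10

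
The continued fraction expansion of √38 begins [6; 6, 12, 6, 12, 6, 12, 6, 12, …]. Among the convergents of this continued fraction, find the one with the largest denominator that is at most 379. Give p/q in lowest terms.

a_0 = 6: 6/1  (≤ bound)
a_1 = 6: 37/6  (≤ bound)
a_2 = 12: 450/73  (≤ bound)
a_3 = 6: 2737/444  (> 379, stop)

450/73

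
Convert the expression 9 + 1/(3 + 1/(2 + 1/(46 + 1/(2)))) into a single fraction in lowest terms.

6101/657

Start with 2.
46 + 1/(2/1) = 46 + 1/2 = 93/2
2 + 1/(93/2) = 2 + 2/93 = 188/93
3 + 1/(188/93) = 3 + 93/188 = 657/188
9 + 1/(657/188) = 9 + 188/657 = 6101/657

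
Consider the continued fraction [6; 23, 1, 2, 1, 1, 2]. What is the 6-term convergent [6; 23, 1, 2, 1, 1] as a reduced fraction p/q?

1003/166

Start with 1.
1 + 1/(1/1) = 1 + 1/1 = 2/1
2 + 1/(2/1) = 2 + 1/2 = 5/2
1 + 1/(5/2) = 1 + 2/5 = 7/5
23 + 1/(7/5) = 23 + 5/7 = 166/7
6 + 1/(166/7) = 6 + 7/166 = 1003/166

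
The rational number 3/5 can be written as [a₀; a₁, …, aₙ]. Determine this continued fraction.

Apply division with remainder until the remainder is 0:
⌊3/5⌋ = 0, remainder 3
⌊5/3⌋ = 1, remainder 2
⌊3/2⌋ = 1, remainder 1
⌊2/1⌋ = 2, remainder 0

[0; 1, 1, 2]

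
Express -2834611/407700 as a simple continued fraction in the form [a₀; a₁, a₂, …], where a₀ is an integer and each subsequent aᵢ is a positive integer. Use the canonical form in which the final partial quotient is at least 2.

[-7; 21, 7, 3, 58, 7, 2]

-2834611 ÷ 407700 → quotient -7, remainder 19289
407700 ÷ 19289 → quotient 21, remainder 2631
19289 ÷ 2631 → quotient 7, remainder 872
2631 ÷ 872 → quotient 3, remainder 15
872 ÷ 15 → quotient 58, remainder 2
15 ÷ 2 → quotient 7, remainder 1
2 ÷ 1 → quotient 2, remainder 0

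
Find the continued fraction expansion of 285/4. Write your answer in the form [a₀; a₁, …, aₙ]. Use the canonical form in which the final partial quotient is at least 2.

[71; 4]

Run the Euclidean algorithm, recording each quotient:
285 ÷ 4 → quotient 71, remainder 1
4 ÷ 1 → quotient 4, remainder 0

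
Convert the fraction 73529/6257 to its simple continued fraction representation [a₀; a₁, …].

[11; 1, 3, 42, 37]

73529 = 11·6257 + 4702, so a_0 = 11
6257 = 1·4702 + 1555, so a_1 = 1
4702 = 3·1555 + 37, so a_2 = 3
1555 = 42·37 + 1, so a_3 = 42
37 = 37·1 + 0, so a_4 = 37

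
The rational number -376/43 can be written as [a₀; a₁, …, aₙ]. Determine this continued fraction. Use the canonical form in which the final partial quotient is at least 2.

[-9; 3, 1, 10]

⌊-376/43⌋ = -9, remainder 11
⌊43/11⌋ = 3, remainder 10
⌊11/10⌋ = 1, remainder 1
⌊10/1⌋ = 10, remainder 0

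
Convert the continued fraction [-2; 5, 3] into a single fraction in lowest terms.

-29/16

Use the convergent recurrence hₖ = aₖ·hₖ₋₁ + hₖ₋₂ (and likewise for the denominators kₖ):
a_0 = -2: -2/1
a_1 = 5: -9/5
a_2 = 3: -29/16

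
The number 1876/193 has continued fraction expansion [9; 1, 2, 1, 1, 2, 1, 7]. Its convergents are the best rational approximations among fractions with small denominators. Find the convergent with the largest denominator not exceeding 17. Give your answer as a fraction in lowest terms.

a_0 = 9: 9/1  (≤ bound)
a_1 = 1: 10/1  (≤ bound)
a_2 = 2: 29/3  (≤ bound)
a_3 = 1: 39/4  (≤ bound)
a_4 = 1: 68/7  (≤ bound)
a_5 = 2: 175/18  (> 17, stop)

68/7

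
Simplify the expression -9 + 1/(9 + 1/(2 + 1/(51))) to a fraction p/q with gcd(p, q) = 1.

Start with 51.
2 + 1/(51/1) = 2 + 1/51 = 103/51
9 + 1/(103/51) = 9 + 51/103 = 978/103
-9 + 1/(978/103) = -9 + 103/978 = -8699/978

-8699/978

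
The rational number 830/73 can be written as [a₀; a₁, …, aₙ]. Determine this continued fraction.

[11; 2, 1, 2, 2, 1, 2]

830 = 11·73 + 27, so a_0 = 11
73 = 2·27 + 19, so a_1 = 2
27 = 1·19 + 8, so a_2 = 1
19 = 2·8 + 3, so a_3 = 2
8 = 2·3 + 2, so a_4 = 2
3 = 1·2 + 1, so a_5 = 1
2 = 2·1 + 0, so a_6 = 2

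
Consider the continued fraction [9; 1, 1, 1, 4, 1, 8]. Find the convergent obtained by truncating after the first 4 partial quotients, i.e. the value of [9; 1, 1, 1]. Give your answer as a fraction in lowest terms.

a_0 = 9: 9/1
a_1 = 1: 10/1
a_2 = 1: 19/2
a_3 = 1: 29/3

29/3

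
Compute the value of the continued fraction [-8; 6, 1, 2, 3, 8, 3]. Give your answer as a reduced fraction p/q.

-13621/1735

Start with 3.
8 + 1/(3/1) = 8 + 1/3 = 25/3
3 + 1/(25/3) = 3 + 3/25 = 78/25
2 + 1/(78/25) = 2 + 25/78 = 181/78
1 + 1/(181/78) = 1 + 78/181 = 259/181
6 + 1/(259/181) = 6 + 181/259 = 1735/259
-8 + 1/(1735/259) = -8 + 259/1735 = -13621/1735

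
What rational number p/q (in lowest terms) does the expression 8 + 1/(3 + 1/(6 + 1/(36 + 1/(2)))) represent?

Build up convergents one term at a time:
a_0 = 8: 8/1
a_1 = 3: 25/3
a_2 = 6: 158/19
a_3 = 36: 5713/687
a_4 = 2: 11584/1393

11584/1393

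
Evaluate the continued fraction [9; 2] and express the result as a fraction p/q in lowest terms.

Start with 2.
9 + 1/(2/1) = 9 + 1/2 = 19/2

19/2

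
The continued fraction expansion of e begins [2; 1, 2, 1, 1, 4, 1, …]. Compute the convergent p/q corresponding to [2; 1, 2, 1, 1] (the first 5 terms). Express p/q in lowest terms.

19/7

Starting at the tail and folding back:
Start with 1.
1 + 1/(1/1) = 1 + 1/1 = 2/1
2 + 1/(2/1) = 2 + 1/2 = 5/2
1 + 1/(5/2) = 1 + 2/5 = 7/5
2 + 1/(7/5) = 2 + 5/7 = 19/7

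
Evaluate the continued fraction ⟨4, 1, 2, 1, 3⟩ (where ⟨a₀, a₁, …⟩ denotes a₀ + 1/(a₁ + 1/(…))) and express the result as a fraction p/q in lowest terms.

71/15

Start with 3.
1 + 1/(3/1) = 1 + 1/3 = 4/3
2 + 1/(4/3) = 2 + 3/4 = 11/4
1 + 1/(11/4) = 1 + 4/11 = 15/11
4 + 1/(15/11) = 4 + 11/15 = 71/15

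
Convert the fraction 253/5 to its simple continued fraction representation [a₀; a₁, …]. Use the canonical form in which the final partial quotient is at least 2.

⌊253/5⌋ = 50, remainder 3
⌊5/3⌋ = 1, remainder 2
⌊3/2⌋ = 1, remainder 1
⌊2/1⌋ = 2, remainder 0

[50; 1, 1, 2]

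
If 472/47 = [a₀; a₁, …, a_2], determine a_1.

23

Repeatedly divide and take the remainder:
472 = 10·47 + 2, so a_0 = 10
47 = 23·2 + 1, so a_1 = 23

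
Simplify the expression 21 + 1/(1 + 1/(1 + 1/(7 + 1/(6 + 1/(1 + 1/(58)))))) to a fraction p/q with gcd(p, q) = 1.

135613/6298

Build up convergents one term at a time:
a_0 = 21: 21/1
a_1 = 1: 22/1
a_2 = 1: 43/2
a_3 = 7: 323/15
a_4 = 6: 1981/92
a_5 = 1: 2304/107
a_6 = 58: 135613/6298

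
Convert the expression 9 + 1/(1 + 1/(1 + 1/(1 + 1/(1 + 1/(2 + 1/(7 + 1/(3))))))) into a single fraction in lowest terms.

2894/301

a_0 = 9: 9/1
a_1 = 1: 10/1
a_2 = 1: 19/2
a_3 = 1: 29/3
a_4 = 1: 48/5
a_5 = 2: 125/13
a_6 = 7: 923/96
a_7 = 3: 2894/301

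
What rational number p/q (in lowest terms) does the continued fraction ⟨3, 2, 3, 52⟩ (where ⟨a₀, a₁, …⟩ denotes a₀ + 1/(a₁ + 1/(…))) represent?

1255/366

Work from the innermost term outward:
Start with 52.
3 + 1/(52/1) = 3 + 1/52 = 157/52
2 + 1/(157/52) = 2 + 52/157 = 366/157
3 + 1/(366/157) = 3 + 157/366 = 1255/366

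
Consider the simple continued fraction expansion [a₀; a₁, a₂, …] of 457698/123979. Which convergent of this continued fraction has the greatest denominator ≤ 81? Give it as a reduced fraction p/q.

a_0 = 3: 3/1  (≤ bound)
a_1 = 1: 4/1  (≤ bound)
a_2 = 2: 11/3  (≤ bound)
a_3 = 4: 48/13  (≤ bound)
a_4 = 10: 491/133  (> 81, stop)

48/13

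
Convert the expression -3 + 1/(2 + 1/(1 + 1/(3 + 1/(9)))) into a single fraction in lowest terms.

a_0 = -3: -3/1
a_1 = 2: -5/2
a_2 = 1: -8/3
a_3 = 3: -29/11
a_4 = 9: -269/102

-269/102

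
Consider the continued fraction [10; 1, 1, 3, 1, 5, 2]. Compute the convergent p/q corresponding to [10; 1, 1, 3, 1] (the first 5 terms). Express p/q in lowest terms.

95/9

Start with 1.
3 + 1/(1/1) = 3 + 1/1 = 4/1
1 + 1/(4/1) = 1 + 1/4 = 5/4
1 + 1/(5/4) = 1 + 4/5 = 9/5
10 + 1/(9/5) = 10 + 5/9 = 95/9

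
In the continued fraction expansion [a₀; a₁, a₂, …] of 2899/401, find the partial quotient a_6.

2

Apply division with remainder until the remainder is 0:
2899 = 7·401 + 92, so a_0 = 7
401 = 4·92 + 33, so a_1 = 4
92 = 2·33 + 26, so a_2 = 2
33 = 1·26 + 7, so a_3 = 1
26 = 3·7 + 5, so a_4 = 3
7 = 1·5 + 2, so a_5 = 1
5 = 2·2 + 1, so a_6 = 2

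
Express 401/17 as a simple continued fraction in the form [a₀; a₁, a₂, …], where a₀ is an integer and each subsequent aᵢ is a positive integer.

401 ÷ 17 → quotient 23, remainder 10
17 ÷ 10 → quotient 1, remainder 7
10 ÷ 7 → quotient 1, remainder 3
7 ÷ 3 → quotient 2, remainder 1
3 ÷ 1 → quotient 3, remainder 0

[23; 1, 1, 2, 3]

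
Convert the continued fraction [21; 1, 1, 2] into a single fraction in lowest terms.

Start with 2.
1 + 1/(2/1) = 1 + 1/2 = 3/2
1 + 1/(3/2) = 1 + 2/3 = 5/3
21 + 1/(5/3) = 21 + 3/5 = 108/5

108/5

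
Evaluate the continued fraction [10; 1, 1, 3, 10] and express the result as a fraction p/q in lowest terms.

761/72

Start with 10.
3 + 1/(10/1) = 3 + 1/10 = 31/10
1 + 1/(31/10) = 1 + 10/31 = 41/31
1 + 1/(41/31) = 1 + 31/41 = 72/41
10 + 1/(72/41) = 10 + 41/72 = 761/72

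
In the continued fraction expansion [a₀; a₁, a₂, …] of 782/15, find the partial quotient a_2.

Run the Euclidean algorithm, recording each quotient:
782 = 52·15 + 2, so a_0 = 52
15 = 7·2 + 1, so a_1 = 7
2 = 2·1 + 0, so a_2 = 2

2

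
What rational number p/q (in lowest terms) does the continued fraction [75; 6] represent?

Start with 6.
75 + 1/(6/1) = 75 + 1/6 = 451/6

451/6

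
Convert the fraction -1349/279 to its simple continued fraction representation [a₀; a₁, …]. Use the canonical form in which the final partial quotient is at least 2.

Apply division with remainder until the remainder is 0:
-1349 = -5·279 + 46, so a_0 = -5
279 = 6·46 + 3, so a_1 = 6
46 = 15·3 + 1, so a_2 = 15
3 = 3·1 + 0, so a_3 = 3

[-5; 6, 15, 3]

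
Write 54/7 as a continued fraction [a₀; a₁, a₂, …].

Repeatedly divide and take the remainder:
54 ÷ 7 → quotient 7, remainder 5
7 ÷ 5 → quotient 1, remainder 2
5 ÷ 2 → quotient 2, remainder 1
2 ÷ 1 → quotient 2, remainder 0

[7; 1, 2, 2]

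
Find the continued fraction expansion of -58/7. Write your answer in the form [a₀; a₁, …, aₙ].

[-9; 1, 2, 2]

-58 ÷ 7 → quotient -9, remainder 5
7 ÷ 5 → quotient 1, remainder 2
5 ÷ 2 → quotient 2, remainder 1
2 ÷ 1 → quotient 2, remainder 0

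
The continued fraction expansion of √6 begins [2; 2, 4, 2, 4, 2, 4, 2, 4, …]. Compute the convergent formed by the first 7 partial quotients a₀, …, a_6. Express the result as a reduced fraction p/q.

2158/881

a_0 = 2: 2/1
a_1 = 2: 5/2
a_2 = 4: 22/9
a_3 = 2: 49/20
a_4 = 4: 218/89
a_5 = 2: 485/198
a_6 = 4: 2158/881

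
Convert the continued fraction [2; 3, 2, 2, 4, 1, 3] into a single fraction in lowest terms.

805/351

a_0 = 2: 2/1
a_1 = 3: 7/3
a_2 = 2: 16/7
a_3 = 2: 39/17
a_4 = 4: 172/75
a_5 = 1: 211/92
a_6 = 3: 805/351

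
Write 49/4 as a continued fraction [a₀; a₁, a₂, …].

[12; 4]

Repeatedly divide and take the remainder:
49 = 12·4 + 1, so a_0 = 12
4 = 4·1 + 0, so a_1 = 4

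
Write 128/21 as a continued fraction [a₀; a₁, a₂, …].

128 ÷ 21 → quotient 6, remainder 2
21 ÷ 2 → quotient 10, remainder 1
2 ÷ 1 → quotient 2, remainder 0

[6; 10, 2]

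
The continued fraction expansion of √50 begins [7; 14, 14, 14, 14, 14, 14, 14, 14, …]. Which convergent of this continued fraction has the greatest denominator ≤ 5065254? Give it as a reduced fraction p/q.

a_0 = 7: 7/1  (≤ bound)
a_1 = 14: 99/14  (≤ bound)
a_2 = 14: 1393/197  (≤ bound)
a_3 = 14: 19601/2772  (≤ bound)
a_4 = 14: 275807/39005  (≤ bound)
a_5 = 14: 3880899/548842  (≤ bound)
a_6 = 14: 54608393/7722793  (> 5065254, stop)

3880899/548842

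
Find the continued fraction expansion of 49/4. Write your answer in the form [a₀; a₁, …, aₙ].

49 = 12·4 + 1, so a_0 = 12
4 = 4·1 + 0, so a_1 = 4

[12; 4]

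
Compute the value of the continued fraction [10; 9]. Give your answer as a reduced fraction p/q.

a_0 = 10: 10/1
a_1 = 9: 91/9

91/9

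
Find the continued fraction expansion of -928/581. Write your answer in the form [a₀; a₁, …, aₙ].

⌊-928/581⌋ = -2, remainder 234
⌊581/234⌋ = 2, remainder 113
⌊234/113⌋ = 2, remainder 8
⌊113/8⌋ = 14, remainder 1
⌊8/1⌋ = 8, remainder 0

[-2; 2, 2, 14, 8]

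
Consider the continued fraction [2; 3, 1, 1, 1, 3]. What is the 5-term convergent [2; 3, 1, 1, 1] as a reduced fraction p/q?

25/11

a_0 = 2: 2/1
a_1 = 3: 7/3
a_2 = 1: 9/4
a_3 = 1: 16/7
a_4 = 1: 25/11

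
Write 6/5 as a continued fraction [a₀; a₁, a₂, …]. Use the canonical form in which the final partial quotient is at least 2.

[1; 5]

6 ÷ 5 → quotient 1, remainder 1
5 ÷ 1 → quotient 5, remainder 0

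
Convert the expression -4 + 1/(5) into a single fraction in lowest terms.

-19/5

Start with 5.
-4 + 1/(5/1) = -4 + 1/5 = -19/5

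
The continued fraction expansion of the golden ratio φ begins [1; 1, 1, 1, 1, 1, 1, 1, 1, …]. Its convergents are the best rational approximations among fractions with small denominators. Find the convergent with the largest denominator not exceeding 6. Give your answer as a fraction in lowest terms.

8/5

a_0 = 1: 1/1  (≤ bound)
a_1 = 1: 2/1  (≤ bound)
a_2 = 1: 3/2  (≤ bound)
a_3 = 1: 5/3  (≤ bound)
a_4 = 1: 8/5  (≤ bound)
a_5 = 1: 13/8  (> 6, stop)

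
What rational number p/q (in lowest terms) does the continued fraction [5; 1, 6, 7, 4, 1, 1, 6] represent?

17820/3041

a_0 = 5: 5/1
a_1 = 1: 6/1
a_2 = 6: 41/7
a_3 = 7: 293/50
a_4 = 4: 1213/207
a_5 = 1: 1506/257
a_6 = 1: 2719/464
a_7 = 6: 17820/3041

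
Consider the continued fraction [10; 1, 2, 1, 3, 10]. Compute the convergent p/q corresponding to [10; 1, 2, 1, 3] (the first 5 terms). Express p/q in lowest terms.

161/15

a_0 = 10: 10/1
a_1 = 1: 11/1
a_2 = 2: 32/3
a_3 = 1: 43/4
a_4 = 3: 161/15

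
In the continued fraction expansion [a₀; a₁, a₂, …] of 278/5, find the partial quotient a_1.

Repeatedly divide and take the remainder:
⌊278/5⌋ = 55, remainder 3
⌊5/3⌋ = 1, remainder 2

1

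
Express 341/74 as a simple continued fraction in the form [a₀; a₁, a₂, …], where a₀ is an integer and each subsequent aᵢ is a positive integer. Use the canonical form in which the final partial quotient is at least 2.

[4; 1, 1, 1, 1, 4, 3]

341 = 4·74 + 45, so a_0 = 4
74 = 1·45 + 29, so a_1 = 1
45 = 1·29 + 16, so a_2 = 1
29 = 1·16 + 13, so a_3 = 1
16 = 1·13 + 3, so a_4 = 1
13 = 4·3 + 1, so a_5 = 4
3 = 3·1 + 0, so a_6 = 3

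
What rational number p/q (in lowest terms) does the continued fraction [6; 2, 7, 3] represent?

Start with 3.
7 + 1/(3/1) = 7 + 1/3 = 22/3
2 + 1/(22/3) = 2 + 3/22 = 47/22
6 + 1/(47/22) = 6 + 22/47 = 304/47

304/47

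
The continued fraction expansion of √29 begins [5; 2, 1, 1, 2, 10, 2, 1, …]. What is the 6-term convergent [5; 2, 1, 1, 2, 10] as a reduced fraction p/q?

Start with 10.
2 + 1/(10/1) = 2 + 1/10 = 21/10
1 + 1/(21/10) = 1 + 10/21 = 31/21
1 + 1/(31/21) = 1 + 21/31 = 52/31
2 + 1/(52/31) = 2 + 31/52 = 135/52
5 + 1/(135/52) = 5 + 52/135 = 727/135

727/135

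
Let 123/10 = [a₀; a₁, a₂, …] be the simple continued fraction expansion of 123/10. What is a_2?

Apply division with remainder until the remainder is 0:
123 = 12·10 + 3, so a_0 = 12
10 = 3·3 + 1, so a_1 = 3
3 = 3·1 + 0, so a_2 = 3

3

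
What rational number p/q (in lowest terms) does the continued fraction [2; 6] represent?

Collapse the nested fraction from the inside out:
Start with 6.
2 + 1/(6/1) = 2 + 1/6 = 13/6

13/6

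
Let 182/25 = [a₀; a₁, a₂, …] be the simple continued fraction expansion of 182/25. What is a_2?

1

Run the Euclidean algorithm, recording each quotient:
⌊182/25⌋ = 7, remainder 7
⌊25/7⌋ = 3, remainder 4
⌊7/4⌋ = 1, remainder 3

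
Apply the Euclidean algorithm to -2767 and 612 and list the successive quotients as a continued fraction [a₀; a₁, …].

⌊-2767/612⌋ = -5, remainder 293
⌊612/293⌋ = 2, remainder 26
⌊293/26⌋ = 11, remainder 7
⌊26/7⌋ = 3, remainder 5
⌊7/5⌋ = 1, remainder 2
⌊5/2⌋ = 2, remainder 1
⌊2/1⌋ = 2, remainder 0

[-5; 2, 11, 3, 1, 2, 2]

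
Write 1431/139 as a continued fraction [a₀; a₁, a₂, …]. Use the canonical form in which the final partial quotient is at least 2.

[10; 3, 2, 1, 1, 3, 2]

Apply division with remainder until the remainder is 0:
⌊1431/139⌋ = 10, remainder 41
⌊139/41⌋ = 3, remainder 16
⌊41/16⌋ = 2, remainder 9
⌊16/9⌋ = 1, remainder 7
⌊9/7⌋ = 1, remainder 2
⌊7/2⌋ = 3, remainder 1
⌊2/1⌋ = 2, remainder 0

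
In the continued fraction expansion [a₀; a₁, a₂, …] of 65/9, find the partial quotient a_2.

2

65 ÷ 9 → quotient 7, remainder 2
9 ÷ 2 → quotient 4, remainder 1
2 ÷ 1 → quotient 2, remainder 0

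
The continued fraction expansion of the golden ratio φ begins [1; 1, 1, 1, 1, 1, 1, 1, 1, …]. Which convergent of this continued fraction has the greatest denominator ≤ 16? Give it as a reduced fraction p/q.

List convergents until the denominator exceeds the bound:
a_0 = 1: 1/1  (≤ bound)
a_1 = 1: 2/1  (≤ bound)
a_2 = 1: 3/2  (≤ bound)
a_3 = 1: 5/3  (≤ bound)
a_4 = 1: 8/5  (≤ bound)
a_5 = 1: 13/8  (≤ bound)
a_6 = 1: 21/13  (≤ bound)
a_7 = 1: 34/21  (> 16, stop)

21/13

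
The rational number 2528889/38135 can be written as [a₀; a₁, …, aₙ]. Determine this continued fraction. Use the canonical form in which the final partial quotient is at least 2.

⌊2528889/38135⌋ = 66, remainder 11979
⌊38135/11979⌋ = 3, remainder 2198
⌊11979/2198⌋ = 5, remainder 989
⌊2198/989⌋ = 2, remainder 220
⌊989/220⌋ = 4, remainder 109
⌊220/109⌋ = 2, remainder 2
⌊109/2⌋ = 54, remainder 1
⌊2/1⌋ = 2, remainder 0

[66; 3, 5, 2, 4, 2, 54, 2]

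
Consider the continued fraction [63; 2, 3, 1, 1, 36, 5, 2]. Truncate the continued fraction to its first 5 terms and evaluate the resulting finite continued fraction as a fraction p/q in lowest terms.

Start with 1.
1 + 1/(1/1) = 1 + 1/1 = 2/1
3 + 1/(2/1) = 3 + 1/2 = 7/2
2 + 1/(7/2) = 2 + 2/7 = 16/7
63 + 1/(16/7) = 63 + 7/16 = 1015/16

1015/16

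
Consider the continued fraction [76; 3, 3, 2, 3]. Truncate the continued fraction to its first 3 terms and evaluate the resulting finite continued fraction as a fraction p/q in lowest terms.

763/10

a_0 = 76: 76/1
a_1 = 3: 229/3
a_2 = 3: 763/10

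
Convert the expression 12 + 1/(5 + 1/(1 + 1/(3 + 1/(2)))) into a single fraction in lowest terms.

633/52

a_0 = 12: 12/1
a_1 = 5: 61/5
a_2 = 1: 73/6
a_3 = 3: 280/23
a_4 = 2: 633/52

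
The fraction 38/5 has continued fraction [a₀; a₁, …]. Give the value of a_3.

⌊38/5⌋ = 7, remainder 3
⌊5/3⌋ = 1, remainder 2
⌊3/2⌋ = 1, remainder 1
⌊2/1⌋ = 2, remainder 0

2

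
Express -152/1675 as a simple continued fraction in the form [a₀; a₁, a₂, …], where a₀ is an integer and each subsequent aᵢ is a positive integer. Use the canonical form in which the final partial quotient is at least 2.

[-1; 1, 10, 50, 1, 2]

-152 ÷ 1675 → quotient -1, remainder 1523
1675 ÷ 1523 → quotient 1, remainder 152
1523 ÷ 152 → quotient 10, remainder 3
152 ÷ 3 → quotient 50, remainder 2
3 ÷ 2 → quotient 1, remainder 1
2 ÷ 1 → quotient 2, remainder 0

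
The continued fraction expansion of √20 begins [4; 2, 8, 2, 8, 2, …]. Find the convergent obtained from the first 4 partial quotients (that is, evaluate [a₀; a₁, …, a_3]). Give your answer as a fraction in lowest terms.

161/36

Start with 2.
8 + 1/(2/1) = 8 + 1/2 = 17/2
2 + 1/(17/2) = 2 + 2/17 = 36/17
4 + 1/(36/17) = 4 + 17/36 = 161/36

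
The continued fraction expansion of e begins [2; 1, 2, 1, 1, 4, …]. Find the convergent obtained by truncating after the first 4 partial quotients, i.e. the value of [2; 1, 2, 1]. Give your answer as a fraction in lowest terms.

a_0 = 2: 2/1
a_1 = 1: 3/1
a_2 = 2: 8/3
a_3 = 1: 11/4

11/4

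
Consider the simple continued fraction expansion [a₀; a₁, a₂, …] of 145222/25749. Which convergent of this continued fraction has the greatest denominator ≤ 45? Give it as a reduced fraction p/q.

141/25

a_0 = 5: 5/1  (≤ bound)
a_1 = 1: 6/1  (≤ bound)
a_2 = 1: 11/2  (≤ bound)
a_3 = 1: 17/3  (≤ bound)
a_4 = 3: 62/11  (≤ bound)
a_5 = 2: 141/25  (≤ bound)
a_6 = 17: 2459/436  (> 45, stop)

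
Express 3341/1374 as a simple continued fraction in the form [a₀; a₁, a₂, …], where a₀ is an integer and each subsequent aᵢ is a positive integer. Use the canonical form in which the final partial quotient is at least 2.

3341 ÷ 1374 → quotient 2, remainder 593
1374 ÷ 593 → quotient 2, remainder 188
593 ÷ 188 → quotient 3, remainder 29
188 ÷ 29 → quotient 6, remainder 14
29 ÷ 14 → quotient 2, remainder 1
14 ÷ 1 → quotient 14, remainder 0

[2; 2, 3, 6, 2, 14]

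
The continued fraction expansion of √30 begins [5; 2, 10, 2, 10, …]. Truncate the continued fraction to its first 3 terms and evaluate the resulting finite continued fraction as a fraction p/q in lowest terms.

115/21

Compute successive convergents:
a_0 = 5: 5/1
a_1 = 2: 11/2
a_2 = 10: 115/21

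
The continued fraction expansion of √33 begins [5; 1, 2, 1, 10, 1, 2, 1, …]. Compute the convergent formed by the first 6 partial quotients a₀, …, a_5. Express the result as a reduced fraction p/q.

270/47

Start with 1.
10 + 1/(1/1) = 10 + 1/1 = 11/1
1 + 1/(11/1) = 1 + 1/11 = 12/11
2 + 1/(12/11) = 2 + 11/12 = 35/12
1 + 1/(35/12) = 1 + 12/35 = 47/35
5 + 1/(47/35) = 5 + 35/47 = 270/47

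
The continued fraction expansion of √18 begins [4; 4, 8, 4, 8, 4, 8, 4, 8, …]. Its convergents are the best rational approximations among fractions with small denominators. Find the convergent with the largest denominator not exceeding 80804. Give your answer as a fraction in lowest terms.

a_0 = 4: 4/1  (≤ bound)
a_1 = 4: 17/4  (≤ bound)
a_2 = 8: 140/33  (≤ bound)
a_3 = 4: 577/136  (≤ bound)
a_4 = 8: 4756/1121  (≤ bound)
a_5 = 4: 19601/4620  (≤ bound)
a_6 = 8: 161564/38081  (≤ bound)
a_7 = 4: 665857/156944  (> 80804, stop)

161564/38081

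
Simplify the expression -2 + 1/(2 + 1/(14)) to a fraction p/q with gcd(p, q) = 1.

-44/29

Use the convergent recurrence hₖ = aₖ·hₖ₋₁ + hₖ₋₂ (and likewise for the denominators kₖ):
a_0 = -2: -2/1
a_1 = 2: -3/2
a_2 = 14: -44/29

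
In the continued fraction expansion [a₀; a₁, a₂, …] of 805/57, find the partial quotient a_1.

8

Apply division with remainder until the remainder is 0:
⌊805/57⌋ = 14, remainder 7
⌊57/7⌋ = 8, remainder 1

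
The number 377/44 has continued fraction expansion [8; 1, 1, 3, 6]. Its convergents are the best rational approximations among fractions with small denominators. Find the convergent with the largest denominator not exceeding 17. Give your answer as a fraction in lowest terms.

List convergents until the denominator exceeds the bound:
a_0 = 8: 8/1  (≤ bound)
a_1 = 1: 9/1  (≤ bound)
a_2 = 1: 17/2  (≤ bound)
a_3 = 3: 60/7  (≤ bound)
a_4 = 6: 377/44  (> 17, stop)

60/7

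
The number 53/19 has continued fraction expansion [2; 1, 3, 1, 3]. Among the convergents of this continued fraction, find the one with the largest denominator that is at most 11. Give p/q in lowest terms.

14/5

List convergents until the denominator exceeds the bound:
a_0 = 2: 2/1  (≤ bound)
a_1 = 1: 3/1  (≤ bound)
a_2 = 3: 11/4  (≤ bound)
a_3 = 1: 14/5  (≤ bound)
a_4 = 3: 53/19  (> 11, stop)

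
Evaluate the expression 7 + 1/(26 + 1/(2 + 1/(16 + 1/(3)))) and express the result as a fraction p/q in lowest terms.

a_0 = 7: 7/1
a_1 = 26: 183/26
a_2 = 2: 373/53
a_3 = 16: 6151/874
a_4 = 3: 18826/2675

18826/2675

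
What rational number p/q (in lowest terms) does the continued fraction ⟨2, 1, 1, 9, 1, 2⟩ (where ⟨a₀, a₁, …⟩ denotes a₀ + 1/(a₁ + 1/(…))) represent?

a_0 = 2: 2/1
a_1 = 1: 3/1
a_2 = 1: 5/2
a_3 = 9: 48/19
a_4 = 1: 53/21
a_5 = 2: 154/61

154/61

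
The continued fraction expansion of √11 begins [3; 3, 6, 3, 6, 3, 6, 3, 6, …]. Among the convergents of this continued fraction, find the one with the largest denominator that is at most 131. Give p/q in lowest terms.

199/60

List convergents until the denominator exceeds the bound:
a_0 = 3: 3/1  (≤ bound)
a_1 = 3: 10/3  (≤ bound)
a_2 = 6: 63/19  (≤ bound)
a_3 = 3: 199/60  (≤ bound)
a_4 = 6: 1257/379  (> 131, stop)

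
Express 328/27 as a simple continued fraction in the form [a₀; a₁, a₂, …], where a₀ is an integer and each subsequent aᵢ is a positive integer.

[12; 6, 1, 3]

Run the Euclidean algorithm, recording each quotient:
328 = 12·27 + 4, so a_0 = 12
27 = 6·4 + 3, so a_1 = 6
4 = 1·3 + 1, so a_2 = 1
3 = 3·1 + 0, so a_3 = 3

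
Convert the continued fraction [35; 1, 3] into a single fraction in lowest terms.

Build up convergents one term at a time:
a_0 = 35: 35/1
a_1 = 1: 36/1
a_2 = 3: 143/4

143/4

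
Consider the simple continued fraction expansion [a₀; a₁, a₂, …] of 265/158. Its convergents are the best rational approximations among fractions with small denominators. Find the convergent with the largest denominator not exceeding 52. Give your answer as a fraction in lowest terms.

List convergents until the denominator exceeds the bound:
a_0 = 1: 1/1  (≤ bound)
a_1 = 1: 2/1  (≤ bound)
a_2 = 2: 5/3  (≤ bound)
a_3 = 10: 52/31  (≤ bound)
a_4 = 5: 265/158  (> 52, stop)

52/31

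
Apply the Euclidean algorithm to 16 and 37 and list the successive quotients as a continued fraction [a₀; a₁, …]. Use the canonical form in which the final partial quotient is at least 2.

[0; 2, 3, 5]

Run the Euclidean algorithm, recording each quotient:
⌊16/37⌋ = 0, remainder 16
⌊37/16⌋ = 2, remainder 5
⌊16/5⌋ = 3, remainder 1
⌊5/1⌋ = 5, remainder 0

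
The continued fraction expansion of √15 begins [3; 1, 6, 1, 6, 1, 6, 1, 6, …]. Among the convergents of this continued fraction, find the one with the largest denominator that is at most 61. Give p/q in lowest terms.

a_0 = 3: 3/1  (≤ bound)
a_1 = 1: 4/1  (≤ bound)
a_2 = 6: 27/7  (≤ bound)
a_3 = 1: 31/8  (≤ bound)
a_4 = 6: 213/55  (≤ bound)
a_5 = 1: 244/63  (> 61, stop)

213/55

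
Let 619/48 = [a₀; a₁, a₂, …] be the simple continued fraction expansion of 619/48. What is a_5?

Apply division with remainder until the remainder is 0:
619 ÷ 48 → quotient 12, remainder 43
48 ÷ 43 → quotient 1, remainder 5
43 ÷ 5 → quotient 8, remainder 3
5 ÷ 3 → quotient 1, remainder 2
3 ÷ 2 → quotient 1, remainder 1
2 ÷ 1 → quotient 2, remainder 0

2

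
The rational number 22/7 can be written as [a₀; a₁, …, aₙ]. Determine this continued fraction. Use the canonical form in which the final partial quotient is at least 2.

[3; 7]

22 ÷ 7 → quotient 3, remainder 1
7 ÷ 1 → quotient 7, remainder 0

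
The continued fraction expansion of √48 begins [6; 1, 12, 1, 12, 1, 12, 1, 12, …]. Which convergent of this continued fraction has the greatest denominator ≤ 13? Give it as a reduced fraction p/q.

List convergents until the denominator exceeds the bound:
a_0 = 6: 6/1  (≤ bound)
a_1 = 1: 7/1  (≤ bound)
a_2 = 12: 90/13  (≤ bound)
a_3 = 1: 97/14  (> 13, stop)

90/13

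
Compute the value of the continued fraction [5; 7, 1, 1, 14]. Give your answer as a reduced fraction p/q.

1119/218

Use the convergent recurrence hₖ = aₖ·hₖ₋₁ + hₖ₋₂ (and likewise for the denominators kₖ):
a_0 = 5: 5/1
a_1 = 7: 36/7
a_2 = 1: 41/8
a_3 = 1: 77/15
a_4 = 14: 1119/218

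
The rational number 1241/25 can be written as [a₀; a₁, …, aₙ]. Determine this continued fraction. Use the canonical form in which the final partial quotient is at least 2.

Run the Euclidean algorithm, recording each quotient:
⌊1241/25⌋ = 49, remainder 16
⌊25/16⌋ = 1, remainder 9
⌊16/9⌋ = 1, remainder 7
⌊9/7⌋ = 1, remainder 2
⌊7/2⌋ = 3, remainder 1
⌊2/1⌋ = 2, remainder 0

[49; 1, 1, 1, 3, 2]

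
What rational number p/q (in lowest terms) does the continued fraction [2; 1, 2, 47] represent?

379/142

a_0 = 2: 2/1
a_1 = 1: 3/1
a_2 = 2: 8/3
a_3 = 47: 379/142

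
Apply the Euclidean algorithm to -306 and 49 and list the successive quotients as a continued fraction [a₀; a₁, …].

Apply division with remainder until the remainder is 0:
-306 ÷ 49 → quotient -7, remainder 37
49 ÷ 37 → quotient 1, remainder 12
37 ÷ 12 → quotient 3, remainder 1
12 ÷ 1 → quotient 12, remainder 0

[-7; 1, 3, 12]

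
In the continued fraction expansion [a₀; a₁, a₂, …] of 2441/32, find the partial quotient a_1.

Apply division with remainder until the remainder is 0:
2441 = 76·32 + 9, so a_0 = 76
32 = 3·9 + 5, so a_1 = 3

3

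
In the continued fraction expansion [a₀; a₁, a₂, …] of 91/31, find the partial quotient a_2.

14

Run the Euclidean algorithm, recording each quotient:
⌊91/31⌋ = 2, remainder 29
⌊31/29⌋ = 1, remainder 2
⌊29/2⌋ = 14, remainder 1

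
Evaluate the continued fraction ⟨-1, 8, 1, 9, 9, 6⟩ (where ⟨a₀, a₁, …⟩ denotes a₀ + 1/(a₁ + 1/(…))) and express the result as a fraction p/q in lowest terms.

-4393/4949

Start with 6.
9 + 1/(6/1) = 9 + 1/6 = 55/6
9 + 1/(55/6) = 9 + 6/55 = 501/55
1 + 1/(501/55) = 1 + 55/501 = 556/501
8 + 1/(556/501) = 8 + 501/556 = 4949/556
-1 + 1/(4949/556) = -1 + 556/4949 = -4393/4949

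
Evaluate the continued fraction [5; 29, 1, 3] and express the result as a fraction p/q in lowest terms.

Starting at the tail and folding back:
Start with 3.
1 + 1/(3/1) = 1 + 1/3 = 4/3
29 + 1/(4/3) = 29 + 3/4 = 119/4
5 + 1/(119/4) = 5 + 4/119 = 599/119

599/119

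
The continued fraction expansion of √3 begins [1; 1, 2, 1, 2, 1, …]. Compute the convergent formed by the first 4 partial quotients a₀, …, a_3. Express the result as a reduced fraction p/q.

7/4

a_0 = 1: 1/1
a_1 = 1: 2/1
a_2 = 2: 5/3
a_3 = 1: 7/4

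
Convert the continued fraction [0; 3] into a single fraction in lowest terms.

a_0 = 0: 0/1
a_1 = 3: 1/3

1/3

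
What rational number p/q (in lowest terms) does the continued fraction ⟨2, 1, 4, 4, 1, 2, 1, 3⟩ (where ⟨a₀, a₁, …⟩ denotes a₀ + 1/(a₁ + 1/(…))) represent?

1039/370

Start with 3.
1 + 1/(3/1) = 1 + 1/3 = 4/3
2 + 1/(4/3) = 2 + 3/4 = 11/4
1 + 1/(11/4) = 1 + 4/11 = 15/11
4 + 1/(15/11) = 4 + 11/15 = 71/15
4 + 1/(71/15) = 4 + 15/71 = 299/71
1 + 1/(299/71) = 1 + 71/299 = 370/299
2 + 1/(370/299) = 2 + 299/370 = 1039/370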